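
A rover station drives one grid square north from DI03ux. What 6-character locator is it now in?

DI04ua

Latitude subsquare x = 23; +1 → 24, wraps to 0 = a, carry into square.
Latitude square 3; +1 → 4.
The longitude characters are unchanged.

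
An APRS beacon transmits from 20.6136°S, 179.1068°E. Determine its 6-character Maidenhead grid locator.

RG99nj

Offset from 180°W / 90°S: lon 359.1068°, lat 69.3864°.
Field: 359.1068/20 → 17 → R, 69.3864/10 → 6 → G; chars RG.
Square: 19.1068/2 → 9, 9.3864/1 → 9; chars 99.
Subsquare: 1.1068/0.0833333 → 13 → n, 0.3864/0.0416667 → 9 → j; chars nj.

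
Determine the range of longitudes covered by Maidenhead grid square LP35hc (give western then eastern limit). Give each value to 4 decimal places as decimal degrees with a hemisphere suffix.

Field L=11, P=15: +11·20° lon, +15·10° lat → SW at lon 40°, lat 60°.
Square 3, 5: +3·2° lon, +5·1° lat → SW at lon 46°, lat 65°.
Subsquare h=7, c=2: +7·0.0833333° lon, +2·0.0416667° lat → SW at lon 46.5833°, lat 65.0833°.
Cell spans 0.0833333° lon × 0.0416667° lat.
west 46.5833° E, east 46.6667° E.

46.5833° E, 46.6667° E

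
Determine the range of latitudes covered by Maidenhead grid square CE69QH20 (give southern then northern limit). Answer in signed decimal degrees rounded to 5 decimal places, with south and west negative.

Field C=2, E=4: +2·20° lon, +4·10° lat → SW at lon -140°, lat -50°.
Square 6, 9: +6·2° lon, +9·1° lat → SW at lon -128°, lat -41°.
Subsquare q=16, h=7: +16·0.0833333° lon, +7·0.0416667° lat → SW at lon -126.667°, lat -40.7083°.
Extended square 2, 0: +2·0.00833333° lon, +0·0.00416667° lat → SW at lon -126.65°, lat -40.7083°.
Cell spans 0.00833333° lon × 0.00416667° lat.
south -40.70833, north -40.70417.

-40.70833, -40.70417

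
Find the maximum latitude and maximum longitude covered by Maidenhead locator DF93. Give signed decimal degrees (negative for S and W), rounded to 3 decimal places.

-36.000, -100.000

Field D=3, F=5: +3·20° lon, +5·10° lat → SW at lon -120°, lat -40°.
Square 9, 3: +9·2° lon, +3·1° lat → SW at lon -102°, lat -37°.
Cell spans 2° lon × 1° lat. NE corner is SW corner plus one full cell.
latitude -36.000, longitude -100.000.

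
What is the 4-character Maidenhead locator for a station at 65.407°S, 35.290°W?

HC24

Shift to the Maidenhead origin (180°W, 90°S): lon 144.71, lat 24.59.
Field: 144.71/20 → 7 → H, 24.59/10 → 2 → C; chars HC.
Square: 4.71/2 → 2, 4.59/1 → 4; chars 24.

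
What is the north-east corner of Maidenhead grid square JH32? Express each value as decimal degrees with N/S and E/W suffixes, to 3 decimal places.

Field J=9, H=7: +9·20° lon, +7·10° lat → SW at lon 0°, lat -20°.
Square 3, 2: +3·2° lon, +2·1° lat → SW at lon 6°, lat -18°.
Cell spans 2° lon × 1° lat. NE corner is SW corner plus one full cell.
latitude 17.000° S, longitude 8.000° E.

17.000° S, 8.000° E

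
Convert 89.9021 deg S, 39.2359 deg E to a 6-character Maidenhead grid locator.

Offset from 180°W / 90°S: lon 219.2359°, lat 0.0979°.
Field: 219.2359/20 → 10 → K, 0.0979/10 → 0 → A; chars KA.
Square: 19.2359/2 → 9, 0.0979/1 → 0; chars 90.
Subsquare: 1.2359/0.0833333 → 14 → o, 0.0979/0.0416667 → 2 → c; chars oc.

KA90oc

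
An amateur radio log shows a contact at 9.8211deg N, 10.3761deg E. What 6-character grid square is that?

Shift to the Maidenhead origin (180°W, 90°S): lon 190.3761, lat 99.8211.
Field (20°×10°, letters A–R): lon ⌊190.3761/20⌋ = 9 → J; lat ⌊99.8211/10⌋ = 9 → J.
Square (2°×1°, digits 0–9): lon ⌊10.3761/2⌋ = 5; lat ⌊9.8211/1⌋ = 9.
Subsquare (5′×2.5′, letters a–x): lon ⌊0.3761/0.0833333⌋ = 4 → e; lat ⌊0.8211/0.0416667⌋ = 19 → t.

JJ59et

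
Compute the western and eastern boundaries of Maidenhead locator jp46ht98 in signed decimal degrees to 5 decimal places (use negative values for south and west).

8.65833, 8.66667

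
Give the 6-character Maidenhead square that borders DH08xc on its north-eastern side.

DH18ad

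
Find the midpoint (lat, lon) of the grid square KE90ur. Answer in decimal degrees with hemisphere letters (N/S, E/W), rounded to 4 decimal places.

49.2708° S, 39.7083° E

Field K=10, E=4: +10·20° lon, +4·10° lat → SW at lon 20°, lat -50°.
Square 9, 0: +9·2° lon, +0·1° lat → SW at lon 38°, lat -50°.
Subsquare u=20, r=17: +20·0.0833333° lon, +17·0.0416667° lat → SW at lon 39.6667°, lat -49.2917°.
Cell spans 0.0833333° lon × 0.0416667° lat. Centre is SW corner plus half of each.
latitude 49.2708° S, longitude 39.7083° E.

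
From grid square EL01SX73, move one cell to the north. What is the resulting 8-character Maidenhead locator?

EL01sx74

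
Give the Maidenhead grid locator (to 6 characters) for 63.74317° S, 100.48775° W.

Offset from 180°W / 90°S: lon 79.5122°, lat 26.2568°.
Field (20°×10°, letters A–R): 79.5122/20 → 3 → D, 26.2568/10 → 2 → C; chars DC.
Square (2°×1°, digits 0–9): 19.5122/2 → 9, 6.2568/1 → 6; chars 96.
Subsquare (5′×2.5′, letters a–x): 1.5122/0.0833333 → 18 → s, 0.2568/0.0416667 → 6 → g; chars sg.

DC96sg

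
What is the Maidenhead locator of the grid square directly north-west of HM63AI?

Longitude subsquare a = 0; −1 → -1, wraps to 23 = x, carry into square.
Longitude square 6; −1 → 5.
Latitude subsquare i = 8; +1 → 9 = j.

HM53xj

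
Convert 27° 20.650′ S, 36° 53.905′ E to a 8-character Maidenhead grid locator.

KG82kp77

Offset from 180°W / 90°S: lon 216.89842°, lat 62.65583°.
Field (20°×10°, letters A–R): 216.89842/20 → 10 → K, 62.65583/10 → 6 → G; chars KG.
Square (2°×1°, digits 0–9): 16.89842/2 → 8, 2.65583/1 → 2; chars 82.
Subsquare (5′×2.5′, letters a–x): 0.89842/0.0833333 → 10 → k, 0.65583/0.0416667 → 15 → p; chars kp.
Extended square (30″×15″, digits 0–9): 0.06508/0.00833333 → 7, 0.03083/0.00416667 → 7; chars 77.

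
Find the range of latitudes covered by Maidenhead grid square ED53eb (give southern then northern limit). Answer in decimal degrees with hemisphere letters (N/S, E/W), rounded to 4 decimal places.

56.9583° S, 56.9167° S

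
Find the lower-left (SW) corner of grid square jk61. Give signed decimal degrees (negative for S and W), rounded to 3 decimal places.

Field J=9, K=10: +9·20° lon, +10·10° lat → SW at lon 0°, lat 10°.
Square 6, 1: +6·2° lon, +1·1° lat → SW at lon 12°, lat 11°.
latitude 11.000, longitude 12.000.

11.000, 12.000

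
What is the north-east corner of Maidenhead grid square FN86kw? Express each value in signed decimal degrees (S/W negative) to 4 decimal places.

46.9583, -63.0833

Field F=5, N=13: +5·20° lon, +13·10° lat → SW at lon -80°, lat 40°.
Square 8, 6: +8·2° lon, +6·1° lat → SW at lon -64°, lat 46°.
Subsquare k=10, w=22: +10·0.0833333° lon, +22·0.0416667° lat → SW at lon -63.1667°, lat 46.9167°.
Cell spans 0.0833333° lon × 0.0416667° lat. NE corner is SW corner plus one full cell.
latitude 46.9583, longitude -63.0833.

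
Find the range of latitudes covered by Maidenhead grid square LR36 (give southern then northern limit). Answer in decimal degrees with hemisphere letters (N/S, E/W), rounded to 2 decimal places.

86.00° N, 87.00° N

Field L=11, R=17: +11·20° lon, +17·10° lat → SW at lon 40°, lat 80°.
Square 3, 6: +3·2° lon, +6·1° lat → SW at lon 46°, lat 86°.
Cell spans 2° lon × 1° lat.
south 86.00° N, north 87.00° N.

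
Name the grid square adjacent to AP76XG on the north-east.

AP86ah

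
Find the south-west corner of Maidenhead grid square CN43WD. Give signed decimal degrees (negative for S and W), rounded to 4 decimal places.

43.1250, -130.1667

Field C=2, N=13: +2·20° lon, +13·10° lat → SW at lon -140°, lat 40°.
Square 4, 3: +4·2° lon, +3·1° lat → SW at lon -132°, lat 43°.
Subsquare w=22, d=3: +22·0.0833333° lon, +3·0.0416667° lat → SW at lon -130.167°, lat 43.125°.
latitude 43.1250, longitude -130.1667.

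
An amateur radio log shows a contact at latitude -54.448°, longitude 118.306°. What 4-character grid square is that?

OD95

Offset from 180°W / 90°S: lon 298.31°, lat 35.55°.
Field (20°×10°, letters A–R): lon ⌊298.31/20⌋ = 14 → O; lat ⌊35.55/10⌋ = 3 → D.
Square (2°×1°, digits 0–9): lon ⌊18.31/2⌋ = 9; lat ⌊5.55/1⌋ = 5.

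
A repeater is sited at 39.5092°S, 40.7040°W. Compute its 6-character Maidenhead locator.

Offset from 180°W / 90°S: lon 139.2960°, lat 50.4908°.
Field: 139.2960/20 → 6 → G, 50.4908/10 → 5 → F; chars GF.
Square: 19.2960/2 → 9, 0.4908/1 → 0; chars 90.
Subsquare: 1.2960/0.0833333 → 15 → p, 0.4908/0.0416667 → 11 → l; chars pl.

GF90pl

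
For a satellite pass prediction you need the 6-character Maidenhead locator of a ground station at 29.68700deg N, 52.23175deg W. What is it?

GL39vq

Add 180° to longitude and 90° to latitude: 127.7682, 119.6870.
Field: lon ⌊127.7682/20⌋ = 6 → G; lat ⌊119.6870/10⌋ = 11 → L.
Square: lon ⌊7.7682/2⌋ = 3; lat ⌊9.6870/1⌋ = 9.
Subsquare: lon ⌊1.7682/0.0833333⌋ = 21 → v; lat ⌊0.6870/0.0416667⌋ = 16 → q.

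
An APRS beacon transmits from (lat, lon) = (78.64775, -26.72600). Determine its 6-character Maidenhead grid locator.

HQ68pp

Offset from 180°W / 90°S: lon 153.2740°, lat 168.6478°.
Field: 153.2740/20 → 7 → H, 168.6478/10 → 16 → Q; chars HQ.
Square: 13.2740/2 → 6, 8.6478/1 → 8; chars 68.
Subsquare: 1.2740/0.0833333 → 15 → p, 0.6478/0.0416667 → 15 → p; chars pp.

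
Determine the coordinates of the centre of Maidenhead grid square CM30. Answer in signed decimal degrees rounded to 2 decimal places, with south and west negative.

30.50, -133.00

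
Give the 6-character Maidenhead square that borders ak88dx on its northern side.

Latitude subsquare x = 23; +1 → 24, wraps to 0 = a, carry into square.
Latitude square 8; +1 → 9.
The longitude characters are unchanged.

AK89da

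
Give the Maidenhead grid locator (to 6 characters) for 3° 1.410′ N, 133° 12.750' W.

CJ33ja

Offset from 180°W / 90°S: lon 46.7875°, lat 93.0235°.
Field: lon ⌊46.7875/20⌋ = 2 → C; lat ⌊93.0235/10⌋ = 9 → J.
Square: lon ⌊6.7875/2⌋ = 3; lat ⌊3.0235/1⌋ = 3.
Subsquare: lon ⌊0.7875/0.0833333⌋ = 9 → j; lat ⌊0.0235/0.0416667⌋ = 0 → a.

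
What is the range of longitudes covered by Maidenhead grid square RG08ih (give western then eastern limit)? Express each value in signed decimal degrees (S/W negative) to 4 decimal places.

160.6667, 160.7500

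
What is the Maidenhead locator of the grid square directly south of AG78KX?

AG78kw

Latitude subsquare x = 23; −1 → 22 = w.
The longitude characters are unchanged.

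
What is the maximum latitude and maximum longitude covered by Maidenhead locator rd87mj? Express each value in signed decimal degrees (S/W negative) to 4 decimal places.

-52.5833, 177.0833

Field R=17, D=3: +17·20° lon, +3·10° lat → SW at lon 160°, lat -60°.
Square 8, 7: +8·2° lon, +7·1° lat → SW at lon 176°, lat -53°.
Subsquare m=12, j=9: +12·0.0833333° lon, +9·0.0416667° lat → SW at lon 177°, lat -52.625°.
Cell spans 0.0833333° lon × 0.0416667° lat. NE corner is SW corner plus one full cell.
latitude -52.5833, longitude 177.0833.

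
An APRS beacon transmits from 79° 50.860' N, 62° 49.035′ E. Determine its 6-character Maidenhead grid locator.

Shift to the Maidenhead origin (180°W, 90°S): lon 242.8173, lat 169.8477.
Field: lon ⌊242.8173/20⌋ = 12 → M; lat ⌊169.8477/10⌋ = 16 → Q.
Square: lon ⌊2.8173/2⌋ = 1; lat ⌊9.8477/1⌋ = 9.
Subsquare: lon ⌊0.8173/0.0833333⌋ = 9 → j; lat ⌊0.8477/0.0416667⌋ = 20 → u.

MQ19ju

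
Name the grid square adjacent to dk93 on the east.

EK03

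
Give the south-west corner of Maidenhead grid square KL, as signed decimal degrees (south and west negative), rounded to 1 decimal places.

Field K=10, L=11: +10·20° lon, +11·10° lat → SW at lon 20°, lat 20°.
latitude 20.0, longitude 20.0.

20.0, 20.0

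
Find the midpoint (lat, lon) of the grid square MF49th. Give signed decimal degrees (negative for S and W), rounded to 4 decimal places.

Field M=12, F=5: +12·20° lon, +5·10° lat → SW at lon 60°, lat -40°.
Square 4, 9: +4·2° lon, +9·1° lat → SW at lon 68°, lat -31°.
Subsquare t=19, h=7: +19·0.0833333° lon, +7·0.0416667° lat → SW at lon 69.5833°, lat -30.7083°.
Cell spans 0.0833333° lon × 0.0416667° lat. Centre is SW corner plus half of each.
latitude -30.6875, longitude 69.6250.

-30.6875, 69.6250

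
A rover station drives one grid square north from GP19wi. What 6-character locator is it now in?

GP19wj

Latitude subsquare i = 8; +1 → 9 = j.
The longitude characters are unchanged.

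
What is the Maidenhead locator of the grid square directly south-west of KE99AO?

KE89xn

Longitude subsquare a = 0; −1 → -1, wraps to 23 = x, carry into square.
Longitude square 9; −1 → 8.
Latitude subsquare o = 14; −1 → 13 = n.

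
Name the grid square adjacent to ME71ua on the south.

Latitude subsquare a = 0; −1 → -1, wraps to 23 = x, carry into square.
Latitude square 1; −1 → 0.
The longitude characters are unchanged.

ME70ux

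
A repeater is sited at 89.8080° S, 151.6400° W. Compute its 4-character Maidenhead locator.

Offset from 180°W / 90°S: lon 28.36°, lat 0.19°.
Field: 28.36/20 → 1 → B, 0.19/10 → 0 → A; chars BA.
Square: 8.36/2 → 4, 0.19/1 → 0; chars 40.

BA40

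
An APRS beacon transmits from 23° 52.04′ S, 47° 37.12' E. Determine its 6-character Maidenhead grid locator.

Shift to the Maidenhead origin (180°W, 90°S): lon 227.6187, lat 66.1327.
Field: lon ⌊227.6187/20⌋ = 11 → L; lat ⌊66.1327/10⌋ = 6 → G.
Square: lon ⌊7.6187/2⌋ = 3; lat ⌊6.1327/1⌋ = 6.
Subsquare: lon ⌊1.6187/0.0833333⌋ = 19 → t; lat ⌊0.1327/0.0416667⌋ = 3 → d.

LG36td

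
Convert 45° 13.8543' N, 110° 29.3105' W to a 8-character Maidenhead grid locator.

DN45sf15

Add 180° to longitude and 90° to latitude: 69.51149, 135.23091.
Field (20°×10°, letters A–R): lon ⌊69.51149/20⌋ = 3 → D; lat ⌊135.23091/10⌋ = 13 → N.
Square (2°×1°, digits 0–9): lon ⌊9.51149/2⌋ = 4; lat ⌊5.23091/1⌋ = 5.
Subsquare (5′×2.5′, letters a–x): lon ⌊1.51149/0.0833333⌋ = 18 → s; lat ⌊0.23091/0.0416667⌋ = 5 → f.
Extended square (30″×15″, digits 0–9): lon ⌊0.01149/0.00833333⌋ = 1; lat ⌊0.02257/0.00416667⌋ = 5.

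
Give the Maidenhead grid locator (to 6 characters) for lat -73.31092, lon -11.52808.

Add 180° to longitude and 90° to latitude: 168.4719, 16.6891.
Field: 168.4719/20 → 8 → I, 16.6891/10 → 1 → B; chars IB.
Square: 8.4719/2 → 4, 6.6891/1 → 6; chars 46.
Subsquare: 0.4719/0.0833333 → 5 → f, 0.6891/0.0416667 → 16 → q; chars fq.

IB46fq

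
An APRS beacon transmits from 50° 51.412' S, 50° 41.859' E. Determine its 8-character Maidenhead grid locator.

LD59id34

Add 180° to longitude and 90° to latitude: 230.69765, 39.14313.
Field: lon ⌊230.69765/20⌋ = 11 → L; lat ⌊39.14313/10⌋ = 3 → D.
Square: lon ⌊10.69765/2⌋ = 5; lat ⌊9.14313/1⌋ = 9.
Subsquare: lon ⌊0.69765/0.0833333⌋ = 8 → i; lat ⌊0.14313/0.0416667⌋ = 3 → d.
Extended square: lon ⌊0.03098/0.00833333⌋ = 3; lat ⌊0.01813/0.00416667⌋ = 4.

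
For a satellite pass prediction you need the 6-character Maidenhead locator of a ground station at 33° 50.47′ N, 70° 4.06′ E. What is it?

MM53au

Offset from 180°W / 90°S: lon 250.0677°, lat 123.8412°.
Field: lon ⌊250.0677/20⌋ = 12 → M; lat ⌊123.8412/10⌋ = 12 → M.
Square: lon ⌊10.0677/2⌋ = 5; lat ⌊3.8412/1⌋ = 3.
Subsquare: lon ⌊0.0677/0.0833333⌋ = 0 → a; lat ⌊0.8412/0.0416667⌋ = 20 → u.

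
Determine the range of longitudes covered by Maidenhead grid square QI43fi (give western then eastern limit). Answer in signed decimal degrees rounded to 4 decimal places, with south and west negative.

148.4167, 148.5000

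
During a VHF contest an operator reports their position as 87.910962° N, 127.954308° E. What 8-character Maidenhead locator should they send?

Add 180° to longitude and 90° to latitude: 307.95431, 177.91096.
Field: 307.95431/20 → 15 → P, 177.91096/10 → 17 → R; chars PR.
Square: 7.95431/2 → 3, 7.91096/1 → 7; chars 37.
Subsquare: 1.95431/0.0833333 → 23 → x, 0.91096/0.0416667 → 21 → v; chars xv.
Extended square: 0.03764/0.00833333 → 4, 0.03596/0.00416667 → 8; chars 48.

PR37xv48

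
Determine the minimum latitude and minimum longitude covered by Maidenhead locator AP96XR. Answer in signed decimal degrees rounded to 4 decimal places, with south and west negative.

66.7083, -160.0833

Field A=0, P=15: +0·20° lon, +15·10° lat → SW at lon -180°, lat 60°.
Square 9, 6: +9·2° lon, +6·1° lat → SW at lon -162°, lat 66°.
Subsquare x=23, r=17: +23·0.0833333° lon, +17·0.0416667° lat → SW at lon -160.083°, lat 66.7083°.
latitude 66.7083, longitude -160.0833.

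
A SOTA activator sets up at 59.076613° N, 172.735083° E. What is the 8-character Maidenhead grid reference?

RO69ib88

Offset from 180°W / 90°S: lon 352.73508°, lat 149.07661°.
Field: lon ⌊352.73508/20⌋ = 17 → R; lat ⌊149.07661/10⌋ = 14 → O.
Square: lon ⌊12.73508/2⌋ = 6; lat ⌊9.07661/1⌋ = 9.
Subsquare: lon ⌊0.73508/0.0833333⌋ = 8 → i; lat ⌊0.07661/0.0416667⌋ = 1 → b.
Extended square: lon ⌊0.06842/0.00833333⌋ = 8; lat ⌊0.03495/0.00416667⌋ = 8.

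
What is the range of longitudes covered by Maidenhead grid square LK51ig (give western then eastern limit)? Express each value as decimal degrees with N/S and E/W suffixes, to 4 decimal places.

Field L=11, K=10: +11·20° lon, +10·10° lat → SW at lon 40°, lat 10°.
Square 5, 1: +5·2° lon, +1·1° lat → SW at lon 50°, lat 11°.
Subsquare i=8, g=6: +8·0.0833333° lon, +6·0.0416667° lat → SW at lon 50.6667°, lat 11.25°.
Cell spans 0.0833333° lon × 0.0416667° lat.
west 50.6667° E, east 50.7500° E.

50.6667° E, 50.7500° E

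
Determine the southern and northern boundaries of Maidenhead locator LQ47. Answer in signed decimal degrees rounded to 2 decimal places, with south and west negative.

77.00, 78.00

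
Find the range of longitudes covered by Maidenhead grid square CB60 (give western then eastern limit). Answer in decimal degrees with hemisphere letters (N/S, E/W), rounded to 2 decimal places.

128.00° W, 126.00° W

Field C=2, B=1: +2·20° lon, +1·10° lat → SW at lon -140°, lat -80°.
Square 6, 0: +6·2° lon, +0·1° lat → SW at lon -128°, lat -80°.
Cell spans 2° lon × 1° lat.
west 128.00° W, east 126.00° W.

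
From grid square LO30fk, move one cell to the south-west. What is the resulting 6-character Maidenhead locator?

LO30ej

Longitude subsquare f = 5; −1 → 4 = e.
Latitude subsquare k = 10; −1 → 9 = j.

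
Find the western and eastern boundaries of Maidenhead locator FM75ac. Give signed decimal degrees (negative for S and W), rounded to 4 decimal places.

Field F=5, M=12: +5·20° lon, +12·10° lat → SW at lon -80°, lat 30°.
Square 7, 5: +7·2° lon, +5·1° lat → SW at lon -66°, lat 35°.
Subsquare a=0, c=2: +0·0.0833333° lon, +2·0.0416667° lat → SW at lon -66°, lat 35.0833°.
Cell spans 0.0833333° lon × 0.0416667° lat.
west -66.0000, east -65.9167.

-66.0000, -65.9167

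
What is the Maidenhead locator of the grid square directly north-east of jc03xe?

JC13af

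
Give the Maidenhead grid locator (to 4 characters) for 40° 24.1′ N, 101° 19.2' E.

Shift to the Maidenhead origin (180°W, 90°S): lon 281.32, lat 130.40.
Field: 281.32/20 → 14 → O, 130.40/10 → 13 → N; chars ON.
Square: 1.32/2 → 0, 0.40/1 → 0; chars 00.

ON00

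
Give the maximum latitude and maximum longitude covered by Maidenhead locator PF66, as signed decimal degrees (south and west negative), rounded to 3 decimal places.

-33.000, 134.000

Field P=15, F=5: +15·20° lon, +5·10° lat → SW at lon 120°, lat -40°.
Square 6, 6: +6·2° lon, +6·1° lat → SW at lon 132°, lat -34°.
Cell spans 2° lon × 1° lat. NE corner is SW corner plus one full cell.
latitude -33.000, longitude 134.000.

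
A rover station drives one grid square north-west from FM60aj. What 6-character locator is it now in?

FM50xk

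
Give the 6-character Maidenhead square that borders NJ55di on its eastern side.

Longitude subsquare d = 3; +1 → 4 = e.
The latitude characters are unchanged.

NJ55ei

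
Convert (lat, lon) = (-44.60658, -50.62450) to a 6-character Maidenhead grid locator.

GE45qj

Shift to the Maidenhead origin (180°W, 90°S): lon 129.3755, lat 45.3934.
Field (20°×10°, letters A–R): lon ⌊129.3755/20⌋ = 6 → G; lat ⌊45.3934/10⌋ = 4 → E.
Square (2°×1°, digits 0–9): lon ⌊9.3755/2⌋ = 4; lat ⌊5.3934/1⌋ = 5.
Subsquare (5′×2.5′, letters a–x): lon ⌊1.3755/0.0833333⌋ = 16 → q; lat ⌊0.3934/0.0416667⌋ = 9 → j.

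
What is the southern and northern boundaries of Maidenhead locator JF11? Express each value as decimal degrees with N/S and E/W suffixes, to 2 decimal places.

39.00° S, 38.00° S

Field J=9, F=5: +9·20° lon, +5·10° lat → SW at lon 0°, lat -40°.
Square 1, 1: +1·2° lon, +1·1° lat → SW at lon 2°, lat -39°.
Cell spans 2° lon × 1° lat.
south 39.00° S, north 38.00° S.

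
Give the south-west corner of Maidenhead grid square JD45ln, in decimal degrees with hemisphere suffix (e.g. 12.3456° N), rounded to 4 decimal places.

Field J=9, D=3: +9·20° lon, +3·10° lat → SW at lon 0°, lat -60°.
Square 4, 5: +4·2° lon, +5·1° lat → SW at lon 8°, lat -55°.
Subsquare l=11, n=13: +11·0.0833333° lon, +13·0.0416667° lat → SW at lon 8.91667°, lat -54.4583°.
latitude 54.4583° S, longitude 8.9167° E.

54.4583° S, 8.9167° E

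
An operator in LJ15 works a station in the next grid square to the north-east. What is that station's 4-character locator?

Longitude square 1; +1 → 2.
Latitude square 5; +1 → 6.

LJ26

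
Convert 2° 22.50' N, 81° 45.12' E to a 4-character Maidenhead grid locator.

Offset from 180°W / 90°S: lon 261.75°, lat 92.38°.
Field: lon ⌊261.75/20⌋ = 13 → N; lat ⌊92.38/10⌋ = 9 → J.
Square: lon ⌊1.75/2⌋ = 0; lat ⌊2.38/1⌋ = 2.

NJ02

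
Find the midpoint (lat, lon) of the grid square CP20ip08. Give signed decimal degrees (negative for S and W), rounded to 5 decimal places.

60.66042, -135.32917

Field C=2, P=15: +2·20° lon, +15·10° lat → SW at lon -140°, lat 60°.
Square 2, 0: +2·2° lon, +0·1° lat → SW at lon -136°, lat 60°.
Subsquare i=8, p=15: +8·0.0833333° lon, +15·0.0416667° lat → SW at lon -135.333°, lat 60.625°.
Extended square 0, 8: +0·0.00833333° lon, +8·0.00416667° lat → SW at lon -135.333°, lat 60.6583°.
Cell spans 0.00833333° lon × 0.00416667° lat. Centre is SW corner plus half of each.
latitude 60.66042, longitude -135.32917.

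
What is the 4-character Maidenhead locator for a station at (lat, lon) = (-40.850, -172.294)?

AE39

Offset from 180°W / 90°S: lon 7.71°, lat 49.15°.
Field: 7.71/20 → 0 → A, 49.15/10 → 4 → E; chars AE.
Square: 7.71/2 → 3, 9.15/1 → 9; chars 39.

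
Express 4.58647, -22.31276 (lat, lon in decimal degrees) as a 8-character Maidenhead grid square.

Offset from 180°W / 90°S: lon 157.68724°, lat 94.58647°.
Field (20°×10°, letters A–R): 157.68724/20 → 7 → H, 94.58647/10 → 9 → J; chars HJ.
Square (2°×1°, digits 0–9): 17.68724/2 → 8, 4.58647/1 → 4; chars 84.
Subsquare (5′×2.5′, letters a–x): 1.68724/0.0833333 → 20 → u, 0.58647/0.0416667 → 14 → o; chars uo.
Extended square (30″×15″, digits 0–9): 0.02057/0.00833333 → 2, 0.00314/0.00416667 → 0; chars 20.

HJ84uo20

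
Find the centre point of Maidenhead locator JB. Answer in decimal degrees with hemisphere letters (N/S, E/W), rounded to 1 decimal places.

Field J=9, B=1: +9·20° lon, +1·10° lat → SW at lon 0°, lat -80°.
Cell spans 20° lon × 10° lat. Centre is SW corner plus half of each.
latitude 75.0° S, longitude 10.0° E.

75.0° S, 10.0° E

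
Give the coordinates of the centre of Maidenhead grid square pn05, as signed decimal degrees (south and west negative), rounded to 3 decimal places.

45.500, 121.000

Field P=15, N=13: +15·20° lon, +13·10° lat → SW at lon 120°, lat 40°.
Square 0, 5: +0·2° lon, +5·1° lat → SW at lon 120°, lat 45°.
Cell spans 2° lon × 1° lat. Centre is SW corner plus half of each.
latitude 45.500, longitude 121.000.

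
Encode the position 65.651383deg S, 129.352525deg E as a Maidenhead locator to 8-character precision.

PC44qi23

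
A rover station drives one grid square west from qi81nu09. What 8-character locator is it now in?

Longitude extended square 0; −1 → -1, wraps to 9, carry into subsquare.
Longitude subsquare n = 13; −1 → 12 = m.
The latitude characters are unchanged.

QI81mu99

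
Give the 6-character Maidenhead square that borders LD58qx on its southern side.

Latitude subsquare x = 23; −1 → 22 = w.
The longitude characters are unchanged.

LD58qw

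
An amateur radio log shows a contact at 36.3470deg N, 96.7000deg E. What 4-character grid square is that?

NM86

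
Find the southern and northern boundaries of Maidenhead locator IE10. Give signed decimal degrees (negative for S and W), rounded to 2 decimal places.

-50.00, -49.00

Field I=8, E=4: +8·20° lon, +4·10° lat → SW at lon -20°, lat -50°.
Square 1, 0: +1·2° lon, +0·1° lat → SW at lon -18°, lat -50°.
Cell spans 2° lon × 1° lat.
south -50.00, north -49.00.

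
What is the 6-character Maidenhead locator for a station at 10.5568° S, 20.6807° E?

Offset from 180°W / 90°S: lon 200.6807°, lat 79.4432°.
Field: lon ⌊200.6807/20⌋ = 10 → K; lat ⌊79.4432/10⌋ = 7 → H.
Square: lon ⌊0.6807/2⌋ = 0; lat ⌊9.4432/1⌋ = 9.
Subsquare: lon ⌊0.6807/0.0833333⌋ = 8 → i; lat ⌊0.4432/0.0416667⌋ = 10 → k.

KH09ik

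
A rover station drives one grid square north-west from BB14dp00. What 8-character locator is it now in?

Longitude extended square 0; −1 → -1, wraps to 9, carry into subsquare.
Longitude subsquare d = 3; −1 → 2 = c.
Latitude extended square 0; +1 → 1.

BB14cp91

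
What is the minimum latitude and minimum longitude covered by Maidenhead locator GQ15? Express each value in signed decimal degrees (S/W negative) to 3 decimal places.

Field G=6, Q=16: +6·20° lon, +16·10° lat → SW at lon -60°, lat 70°.
Square 1, 5: +1·2° lon, +5·1° lat → SW at lon -58°, lat 75°.
latitude 75.000, longitude -58.000.

75.000, -58.000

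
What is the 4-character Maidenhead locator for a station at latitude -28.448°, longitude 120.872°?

PG01

Add 180° to longitude and 90° to latitude: 300.87, 61.55.
Field: lon ⌊300.87/20⌋ = 15 → P; lat ⌊61.55/10⌋ = 6 → G.
Square: lon ⌊0.87/2⌋ = 0; lat ⌊1.55/1⌋ = 1.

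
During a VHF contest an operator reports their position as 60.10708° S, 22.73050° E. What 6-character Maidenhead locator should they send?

KC19iv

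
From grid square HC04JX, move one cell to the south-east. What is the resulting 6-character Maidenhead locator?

HC04kw

Longitude subsquare j = 9; +1 → 10 = k.
Latitude subsquare x = 23; −1 → 22 = w.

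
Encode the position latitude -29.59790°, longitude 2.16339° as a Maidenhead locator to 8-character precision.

JG10bj96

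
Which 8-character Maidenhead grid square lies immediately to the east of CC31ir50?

CC31ir60

Longitude extended square 5; +1 → 6.
The latitude characters are unchanged.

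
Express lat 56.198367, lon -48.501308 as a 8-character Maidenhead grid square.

GO56re97

Shift to the Maidenhead origin (180°W, 90°S): lon 131.49869, lat 146.19837.
Field: 131.49869/20 → 6 → G, 146.19837/10 → 14 → O; chars GO.
Square: 11.49869/2 → 5, 6.19837/1 → 6; chars 56.
Subsquare: 1.49869/0.0833333 → 17 → r, 0.19837/0.0416667 → 4 → e; chars re.
Extended square: 0.08203/0.00833333 → 9, 0.03170/0.00416667 → 7; chars 97.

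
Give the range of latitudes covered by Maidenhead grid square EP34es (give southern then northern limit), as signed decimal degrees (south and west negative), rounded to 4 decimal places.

Field E=4, P=15: +4·20° lon, +15·10° lat → SW at lon -100°, lat 60°.
Square 3, 4: +3·2° lon, +4·1° lat → SW at lon -94°, lat 64°.
Subsquare e=4, s=18: +4·0.0833333° lon, +18·0.0416667° lat → SW at lon -93.6667°, lat 64.75°.
Cell spans 0.0833333° lon × 0.0416667° lat.
south 64.7500, north 64.7917.

64.7500, 64.7917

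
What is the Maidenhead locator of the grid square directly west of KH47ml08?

Longitude extended square 0; −1 → -1, wraps to 9, carry into subsquare.
Longitude subsquare m = 12; −1 → 11 = l.
The latitude characters are unchanged.

KH47ll98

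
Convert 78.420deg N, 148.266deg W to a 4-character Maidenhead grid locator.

Offset from 180°W / 90°S: lon 31.73°, lat 168.42°.
Field: 31.73/20 → 1 → B, 168.42/10 → 16 → Q; chars BQ.
Square: 11.73/2 → 5, 8.42/1 → 8; chars 58.

BQ58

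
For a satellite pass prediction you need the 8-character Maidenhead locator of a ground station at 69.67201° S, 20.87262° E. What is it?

Add 180° to longitude and 90° to latitude: 200.87262, 20.32799.
Field (20°×10°, letters A–R): 200.87262/20 → 10 → K, 20.32799/10 → 2 → C; chars KC.
Square (2°×1°, digits 0–9): 0.87262/2 → 0, 0.32799/1 → 0; chars 00.
Subsquare (5′×2.5′, letters a–x): 0.87262/0.0833333 → 10 → k, 0.32799/0.0416667 → 7 → h; chars kh.
Extended square (30″×15″, digits 0–9): 0.03929/0.00833333 → 4, 0.03632/0.00416667 → 8; chars 48.

KC00kh48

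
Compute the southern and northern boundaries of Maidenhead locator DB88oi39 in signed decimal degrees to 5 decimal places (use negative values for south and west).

-71.62917, -71.62500

Field D=3, B=1: +3·20° lon, +1·10° lat → SW at lon -120°, lat -80°.
Square 8, 8: +8·2° lon, +8·1° lat → SW at lon -104°, lat -72°.
Subsquare o=14, i=8: +14·0.0833333° lon, +8·0.0416667° lat → SW at lon -102.833°, lat -71.6667°.
Extended square 3, 9: +3·0.00833333° lon, +9·0.00416667° lat → SW at lon -102.808°, lat -71.6292°.
Cell spans 0.00833333° lon × 0.00416667° lat.
south -71.62917, north -71.62500.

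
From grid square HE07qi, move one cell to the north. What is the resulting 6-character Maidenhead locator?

Latitude subsquare i = 8; +1 → 9 = j.
The longitude characters are unchanged.

HE07qj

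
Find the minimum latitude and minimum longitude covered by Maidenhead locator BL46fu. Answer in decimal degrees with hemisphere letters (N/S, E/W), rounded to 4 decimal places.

Field B=1, L=11: +1·20° lon, +11·10° lat → SW at lon -160°, lat 20°.
Square 4, 6: +4·2° lon, +6·1° lat → SW at lon -152°, lat 26°.
Subsquare f=5, u=20: +5·0.0833333° lon, +20·0.0416667° lat → SW at lon -151.583°, lat 26.8333°.
latitude 26.8333° N, longitude 151.5833° W.

26.8333° N, 151.5833° W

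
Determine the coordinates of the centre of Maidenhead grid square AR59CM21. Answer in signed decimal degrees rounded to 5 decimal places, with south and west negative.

89.50625, -169.81250

Field A=0, R=17: +0·20° lon, +17·10° lat → SW at lon -180°, lat 80°.
Square 5, 9: +5·2° lon, +9·1° lat → SW at lon -170°, lat 89°.
Subsquare c=2, m=12: +2·0.0833333° lon, +12·0.0416667° lat → SW at lon -169.833°, lat 89.5°.
Extended square 2, 1: +2·0.00833333° lon, +1·0.00416667° lat → SW at lon -169.817°, lat 89.5042°.
Cell spans 0.00833333° lon × 0.00416667° lat. Centre is SW corner plus half of each.
latitude 89.50625, longitude -169.81250.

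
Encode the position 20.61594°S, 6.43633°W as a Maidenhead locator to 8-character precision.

Offset from 180°W / 90°S: lon 173.56367°, lat 69.38406°.
Field: 173.56367/20 → 8 → I, 69.38406/10 → 6 → G; chars IG.
Square: 13.56367/2 → 6, 9.38406/1 → 9; chars 69.
Subsquare: 1.56367/0.0833333 → 18 → s, 0.38406/0.0416667 → 9 → j; chars sj.
Extended square: 0.06367/0.00833333 → 7, 0.00906/0.00416667 → 2; chars 72.

IG69sj72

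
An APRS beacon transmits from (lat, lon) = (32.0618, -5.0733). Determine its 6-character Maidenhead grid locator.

IM72lb

Add 180° to longitude and 90° to latitude: 174.9267, 122.0618.
Field: 174.9267/20 → 8 → I, 122.0618/10 → 12 → M; chars IM.
Square: 14.9267/2 → 7, 2.0618/1 → 2; chars 72.
Subsquare: 0.9267/0.0833333 → 11 → l, 0.0618/0.0416667 → 1 → b; chars lb.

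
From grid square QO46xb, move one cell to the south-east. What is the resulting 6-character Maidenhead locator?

Longitude subsquare x = 23; +1 → 24, wraps to 0 = a, carry into square.
Longitude square 4; +1 → 5.
Latitude subsquare b = 1; −1 → 0 = a.

QO56aa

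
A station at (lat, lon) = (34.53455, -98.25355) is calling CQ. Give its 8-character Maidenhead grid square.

EM04um98

Add 180° to longitude and 90° to latitude: 81.74645, 124.53455.
Field (20°×10°, letters A–R): 81.74645/20 → 4 → E, 124.53455/10 → 12 → M; chars EM.
Square (2°×1°, digits 0–9): 1.74645/2 → 0, 4.53455/1 → 4; chars 04.
Subsquare (5′×2.5′, letters a–x): 1.74645/0.0833333 → 20 → u, 0.53455/0.0416667 → 12 → m; chars um.
Extended square (30″×15″, digits 0–9): 0.07978/0.00833333 → 9, 0.03455/0.00416667 → 8; chars 98.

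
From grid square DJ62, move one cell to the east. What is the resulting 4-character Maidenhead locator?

Longitude square 6; +1 → 7.
The latitude characters are unchanged.

DJ72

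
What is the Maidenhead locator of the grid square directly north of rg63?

Latitude square 3; +1 → 4.
The longitude characters are unchanged.

RG64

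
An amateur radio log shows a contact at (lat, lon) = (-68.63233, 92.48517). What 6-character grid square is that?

NC61fi

Offset from 180°W / 90°S: lon 272.4852°, lat 21.3677°.
Field (20°×10°, letters A–R): 272.4852/20 → 13 → N, 21.3677/10 → 2 → C; chars NC.
Square (2°×1°, digits 0–9): 12.4852/2 → 6, 1.3677/1 → 1; chars 61.
Subsquare (5′×2.5′, letters a–x): 0.4852/0.0833333 → 5 → f, 0.3677/0.0416667 → 8 → i; chars fi.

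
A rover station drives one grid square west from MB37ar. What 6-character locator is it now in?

MB27xr

Longitude subsquare a = 0; −1 → -1, wraps to 23 = x, carry into square.
Longitude square 3; −1 → 2.
The latitude characters are unchanged.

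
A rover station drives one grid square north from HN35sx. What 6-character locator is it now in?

HN36sa

Latitude subsquare x = 23; +1 → 24, wraps to 0 = a, carry into square.
Latitude square 5; +1 → 6.
The longitude characters are unchanged.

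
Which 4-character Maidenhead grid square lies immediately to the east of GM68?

Longitude square 6; +1 → 7.
The latitude characters are unchanged.

GM78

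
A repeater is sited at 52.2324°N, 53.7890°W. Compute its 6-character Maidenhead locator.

GO32cf

Add 180° to longitude and 90° to latitude: 126.2110, 142.2324.
Field: lon ⌊126.2110/20⌋ = 6 → G; lat ⌊142.2324/10⌋ = 14 → O.
Square: lon ⌊6.2110/2⌋ = 3; lat ⌊2.2324/1⌋ = 2.
Subsquare: lon ⌊0.2110/0.0833333⌋ = 2 → c; lat ⌊0.2324/0.0416667⌋ = 5 → f.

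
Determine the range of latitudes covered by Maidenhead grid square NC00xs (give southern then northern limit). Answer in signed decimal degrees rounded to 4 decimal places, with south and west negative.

-69.2500, -69.2083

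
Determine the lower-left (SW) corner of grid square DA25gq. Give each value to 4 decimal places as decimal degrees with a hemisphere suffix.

Field D=3, A=0: +3·20° lon, +0·10° lat → SW at lon -120°, lat -90°.
Square 2, 5: +2·2° lon, +5·1° lat → SW at lon -116°, lat -85°.
Subsquare g=6, q=16: +6·0.0833333° lon, +16·0.0416667° lat → SW at lon -115.5°, lat -84.3333°.
latitude 84.3333° S, longitude 115.5000° W.

84.3333° S, 115.5000° W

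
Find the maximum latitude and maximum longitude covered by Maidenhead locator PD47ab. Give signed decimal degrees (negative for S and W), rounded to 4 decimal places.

Field P=15, D=3: +15·20° lon, +3·10° lat → SW at lon 120°, lat -60°.
Square 4, 7: +4·2° lon, +7·1° lat → SW at lon 128°, lat -53°.
Subsquare a=0, b=1: +0·0.0833333° lon, +1·0.0416667° lat → SW at lon 128°, lat -52.9583°.
Cell spans 0.0833333° lon × 0.0416667° lat. NE corner is SW corner plus one full cell.
latitude -52.9167, longitude 128.0833.

-52.9167, 128.0833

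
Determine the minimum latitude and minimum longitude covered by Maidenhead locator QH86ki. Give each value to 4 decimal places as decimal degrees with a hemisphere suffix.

13.6667° S, 156.8333° E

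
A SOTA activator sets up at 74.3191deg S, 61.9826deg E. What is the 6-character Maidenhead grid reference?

MB05xq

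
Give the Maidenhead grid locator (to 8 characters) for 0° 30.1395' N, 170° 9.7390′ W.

Offset from 180°W / 90°S: lon 9.83768°, lat 90.50232°.
Field: lon ⌊9.83768/20⌋ = 0 → A; lat ⌊90.50232/10⌋ = 9 → J.
Square: lon ⌊9.83768/2⌋ = 4; lat ⌊0.50232/1⌋ = 0.
Subsquare: lon ⌊1.83768/0.0833333⌋ = 22 → w; lat ⌊0.50232/0.0416667⌋ = 12 → m.
Extended square: lon ⌊0.00435/0.00833333⌋ = 0; lat ⌊0.00232/0.00416667⌋ = 0.

AJ40wm00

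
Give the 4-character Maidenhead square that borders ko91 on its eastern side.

Longitude square 9; +1 → 10, wraps to 0, carry into field.
Longitude field K = 10; +1 → 11 = L.
The latitude characters are unchanged.

LO01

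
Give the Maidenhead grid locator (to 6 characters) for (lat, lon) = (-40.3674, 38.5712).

KE99gp

Offset from 180°W / 90°S: lon 218.5712°, lat 49.6326°.
Field: lon ⌊218.5712/20⌋ = 10 → K; lat ⌊49.6326/10⌋ = 4 → E.
Square: lon ⌊18.5712/2⌋ = 9; lat ⌊9.6326/1⌋ = 9.
Subsquare: lon ⌊0.5712/0.0833333⌋ = 6 → g; lat ⌊0.6326/0.0416667⌋ = 15 → p.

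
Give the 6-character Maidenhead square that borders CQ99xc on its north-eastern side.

DQ09ad

Longitude subsquare x = 23; +1 → 24, wraps to 0 = a, carry into square.
Longitude square 9; +1 → 10, wraps to 0, carry into field.
Longitude field C = 2; +1 → 3 = D.
Latitude subsquare c = 2; +1 → 3 = d.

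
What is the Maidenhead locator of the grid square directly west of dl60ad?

DL50xd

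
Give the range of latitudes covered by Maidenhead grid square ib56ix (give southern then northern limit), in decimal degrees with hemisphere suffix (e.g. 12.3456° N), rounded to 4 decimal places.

73.0417° S, 73.0000° S

Field I=8, B=1: +8·20° lon, +1·10° lat → SW at lon -20°, lat -80°.
Square 5, 6: +5·2° lon, +6·1° lat → SW at lon -10°, lat -74°.
Subsquare i=8, x=23: +8·0.0833333° lon, +23·0.0416667° lat → SW at lon -9.33333°, lat -73.0417°.
Cell spans 0.0833333° lon × 0.0416667° lat.
south 73.0417° S, north 73.0000° S.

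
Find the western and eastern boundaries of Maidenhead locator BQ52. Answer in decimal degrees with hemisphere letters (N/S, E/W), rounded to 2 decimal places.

150.00° W, 148.00° W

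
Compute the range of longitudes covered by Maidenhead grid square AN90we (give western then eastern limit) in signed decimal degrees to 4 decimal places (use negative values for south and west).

-160.1667, -160.0833

Field A=0, N=13: +0·20° lon, +13·10° lat → SW at lon -180°, lat 40°.
Square 9, 0: +9·2° lon, +0·1° lat → SW at lon -162°, lat 40°.
Subsquare w=22, e=4: +22·0.0833333° lon, +4·0.0416667° lat → SW at lon -160.167°, lat 40.1667°.
Cell spans 0.0833333° lon × 0.0416667° lat.
west -160.1667, east -160.0833.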